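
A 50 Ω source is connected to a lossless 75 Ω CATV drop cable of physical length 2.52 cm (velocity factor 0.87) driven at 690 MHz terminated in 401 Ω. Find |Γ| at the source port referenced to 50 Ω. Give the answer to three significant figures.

|Γ| ≈ 0.759

λ = v/f = 0.87·c / 690 MHz = 0.378 m
βl = 2π·l/λ = 2π × 0.0666 = 24°
tan(βl) = 0.445
Z_in = Z_0·(Z_L + jZ_0·tanβl)/(Z_0 + jZ_L·tanβl) = 72.1 − j138 Ω
Γ_s = (Z_in − Z_s)/(Z_in + Z_s) = (22.1 − j138)/(122 − j138), |Γ_s| = 0.759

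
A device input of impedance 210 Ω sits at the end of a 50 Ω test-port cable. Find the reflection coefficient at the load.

Γ = (Z_L − Z_0)/(Z_L + Z_0) = (210 − 50)/(210 + 50) = 160/260

Γ = 0.615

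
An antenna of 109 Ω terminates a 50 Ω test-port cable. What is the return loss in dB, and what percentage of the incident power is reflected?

Γ = (109 − 50)/(109 + 50) = 0.371
RL = −20·log₁₀(0.371) = 8.61 dB
P_refl/P_inc = |Γ|² = 0.138

RL ≈ 8.61 dB; 13.8% of incident power reflected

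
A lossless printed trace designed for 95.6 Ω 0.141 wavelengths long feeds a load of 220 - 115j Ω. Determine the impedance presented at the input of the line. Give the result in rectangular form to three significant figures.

Z_in ≈ 39.1 − j43.7 Ω

βl = 2π × 0.141 = 50.8°
tan(βl) = tan(50.8°) = 1.22
Z_in = Z_0·(Z_L + jZ_0·tanβl)/(Z_0 + jZ_L·tanβl)
     = 95.6·(220 + j2.05)/(236 + j269)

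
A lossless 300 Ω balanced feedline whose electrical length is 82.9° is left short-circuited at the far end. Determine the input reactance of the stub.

tan(βl) = 8.03
For a short-circuited stub, Z_in = jZ_0·tan(βl)

X_in ≈ 2410 Ω (inductive)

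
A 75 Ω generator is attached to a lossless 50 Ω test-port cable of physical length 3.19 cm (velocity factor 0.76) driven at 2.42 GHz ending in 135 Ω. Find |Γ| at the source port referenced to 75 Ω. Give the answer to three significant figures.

|Γ| ≈ 0.552

λ = v/f = 0.76·c / 2.42 GHz = 0.0942 m
βl = 2π·l/λ = 2π × 0.339 = 122°
tan(βl) = -1.61
Z_in = Z_0·(Z_L + jZ_0·tanβl)/(Z_0 + jZ_L·tanβl) = 24.4 + j25.5 Ω
Γ_s = (Z_in − Z_s)/(Z_in + Z_s) = (-50.6 + j25.5)/(99.4 + j25.5), |Γ_s| = 0.552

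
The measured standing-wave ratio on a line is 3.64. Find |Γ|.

|Γ| = (S − 1)/(S + 1) = (3.64 − 1)/(3.64 + 1) = 2.64/4.64

|Γ| ≈ 0.569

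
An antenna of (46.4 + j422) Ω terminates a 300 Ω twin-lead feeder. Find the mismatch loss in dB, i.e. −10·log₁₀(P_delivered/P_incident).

mismatch loss ≈ 7.29 dB

Γ = (-253.6 + j422)/(346.4 + j422), |Γ| = 0.902
|Γ|² = 0.813, so P_del/P_inc = 1 − |Γ|² = 0.187
ML = −10·log₁₀(1 − |Γ|²)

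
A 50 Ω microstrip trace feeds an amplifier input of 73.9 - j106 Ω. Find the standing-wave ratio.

VSWR ≈ 5

Γ = (Z_L − Z_0)/(Z_L + Z_0) = (23.9 − j106)/(123.9 − j106)
|Γ| = 109/163 = 0.666
VSWR = (1 + |Γ|)/(1 − |Γ|) = 1.67/0.334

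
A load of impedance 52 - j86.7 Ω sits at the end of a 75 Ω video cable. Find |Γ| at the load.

|Γ| ≈ 0.583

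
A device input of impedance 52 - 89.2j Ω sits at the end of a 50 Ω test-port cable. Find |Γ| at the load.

Γ = (Z_L − Z_0)/(Z_L + Z_0) = (2 − j89.2)/(102 − j89.2)
|Γ| = 89.2/136

|Γ| ≈ 0.658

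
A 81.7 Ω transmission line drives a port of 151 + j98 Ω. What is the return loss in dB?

RL ≈ 6.46 dB

Γ = (69.3 + j98)/(232.7 + j98), |Γ| = 0.475
RL = −20·log₁₀|Γ| = −20·log₁₀(0.475)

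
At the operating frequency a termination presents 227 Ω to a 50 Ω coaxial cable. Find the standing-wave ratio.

VSWR ≈ 4.54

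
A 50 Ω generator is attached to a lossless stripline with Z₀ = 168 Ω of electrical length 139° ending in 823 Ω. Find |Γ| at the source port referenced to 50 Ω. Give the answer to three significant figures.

|Γ| ≈ 0.822

tan(βl) = -0.869
Z_in = Z_0·(Z_L + jZ_0·tanβl)/(Z_0 + jZ_L·tanβl) = 75.5 + j176 Ω
Γ_s = (Z_in − Z_s)/(Z_in + Z_s) = (25.5 + j176)/(126 + j176), |Γ_s| = 0.822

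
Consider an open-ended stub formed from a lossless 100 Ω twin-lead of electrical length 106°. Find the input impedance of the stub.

tan(βl) = -3.49
For an open-ended stub, Z_in = −jZ_0·cot(βl) = −jZ_0/tan(βl)

Z_in ≈ +j28.7 Ω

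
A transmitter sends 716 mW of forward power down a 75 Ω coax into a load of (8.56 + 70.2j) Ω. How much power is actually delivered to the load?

|Γ| = |(-66.44 + j70.2)/(83.56 + j70.2)| = 0.886
|Γ|² = 0.784
P_refl = |Γ|²·P_inc = 562 mW, P_del = (1 − |Γ|²)·P_inc = 154 mW

P_delivered ≈ 154 mW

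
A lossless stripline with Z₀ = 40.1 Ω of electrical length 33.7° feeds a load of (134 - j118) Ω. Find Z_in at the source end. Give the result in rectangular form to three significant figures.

Z_in ≈ 14.1 − j41.4 Ω

tan(βl) = tan(33.7°) = 0.667
Z_in = Z_0·(Z_L + jZ_0·tanβl)/(Z_0 + jZ_L·tanβl)
     = 40.1·(134 − j91.3)/(119 + j89.4)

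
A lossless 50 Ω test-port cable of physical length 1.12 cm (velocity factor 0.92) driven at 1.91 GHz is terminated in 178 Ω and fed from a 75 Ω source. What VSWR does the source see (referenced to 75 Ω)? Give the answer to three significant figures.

VSWR ≈ 3.07

λ = v/f = 0.92·c / 1.91 GHz = 0.145 m
βl = 2π·l/λ = 2π × 0.0775 = 27.9°
tan(βl) = 0.53
Z_in = Z_0·(Z_L + jZ_0·tanβl)/(Z_0 + jZ_L·tanβl) = 50 − j67.9 Ω
Γ_s = (Z_in − Z_s)/(Z_in + Z_s) = (-25 − j67.9)/(125 − j67.9), |Γ_s| = 0.508
VSWR = (1 + |Γ_s|)/(1 − |Γ_s|)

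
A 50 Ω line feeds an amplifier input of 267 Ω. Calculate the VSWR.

Γ = (267 − 50)/(267 + 50) = 0.685
VSWR = (1 + 0.685)/(1 − 0.685)

VSWR ≈ 5.34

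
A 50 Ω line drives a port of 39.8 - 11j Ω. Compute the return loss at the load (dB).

RL ≈ 15.6 dB

Γ = (-10.2 − j11)/(89.8 − j11), |Γ| = 0.166
RL = −20·log₁₀|Γ| = −20·log₁₀(0.166)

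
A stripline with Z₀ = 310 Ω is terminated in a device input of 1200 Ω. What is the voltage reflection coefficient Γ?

Γ = (Z_L − Z_0)/(Z_L + Z_0) = (1200 − 310)/(1200 + 310) = 890/1510

Γ = 0.589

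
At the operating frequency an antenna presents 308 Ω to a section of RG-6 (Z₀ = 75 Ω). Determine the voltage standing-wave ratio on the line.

VSWR ≈ 4.11

For a purely resistive load, VSWR = R_L/Z_0 or Z_0/R_L (whichever > 1) = 308/75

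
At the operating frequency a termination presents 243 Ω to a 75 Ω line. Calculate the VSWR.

VSWR ≈ 3.24

Γ = (243 − 75)/(243 + 75) = 0.528
VSWR = (1 + 0.528)/(1 − 0.528)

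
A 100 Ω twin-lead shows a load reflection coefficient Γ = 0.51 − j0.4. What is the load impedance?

Z_L = Z_0·(1 + Γ)/(1 − Γ) = 100·(1.51 − j0.4)/(0.49 + j0.4)

Z_L ≈ 145 − j200 Ω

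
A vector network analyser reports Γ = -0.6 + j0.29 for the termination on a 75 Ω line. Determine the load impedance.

Z_L ≈ 15.8 + j16.5 Ω

Z_L = Z_0·(1 + Γ)/(1 − Γ) = 75·(0.4 + j0.29)/(1.6 − j0.29)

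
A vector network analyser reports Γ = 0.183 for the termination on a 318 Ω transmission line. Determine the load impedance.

Z_L = Z_0·(1 + Γ)/(1 − Γ) = 318·(1.18)/(0.817)

Z_L ≈ 460 Ω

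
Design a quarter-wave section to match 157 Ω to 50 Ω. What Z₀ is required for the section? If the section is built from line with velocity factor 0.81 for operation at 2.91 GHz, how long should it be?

Z_qwt ≈ 88.6 Ω; length ≈ 2.09 cm

Z_qwt = √(Z_0·R_L) = √(50 × 157) = √7850
λ = 0.81·c/f = 0.0835 m, so l = λ/4 = 0.0209 m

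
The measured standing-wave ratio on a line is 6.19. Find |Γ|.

|Γ| = (S − 1)/(S + 1) = (6.19 − 1)/(6.19 + 1) = 5.19/7.19

|Γ| ≈ 0.722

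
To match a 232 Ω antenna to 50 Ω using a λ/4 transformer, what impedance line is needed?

Z_qwt = √(Z_0·R_L) = √(50 × 232) = √11600

Z_qwt ≈ 108 Ω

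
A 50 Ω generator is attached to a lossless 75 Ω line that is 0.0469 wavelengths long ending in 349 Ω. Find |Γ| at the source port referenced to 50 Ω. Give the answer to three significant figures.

|Γ| ≈ 0.739

βl = 2π × 0.0469 = 16.9°
tan(βl) = 0.304
Z_in = Z_0·(Z_L + jZ_0·tanβl)/(Z_0 + jZ_L·tanβl) = 127 − j157 Ω
Γ_s = (Z_in − Z_s)/(Z_in + Z_s) = (77.3 − j157)/(177 − j157), |Γ_s| = 0.739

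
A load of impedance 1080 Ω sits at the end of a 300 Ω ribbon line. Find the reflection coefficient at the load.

Γ = (Z_L − Z_0)/(Z_L + Z_0) = (1080 − 300)/(1080 + 300) = 780/1380

Γ = 0.565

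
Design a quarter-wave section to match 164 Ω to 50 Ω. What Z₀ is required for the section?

Z_qwt = √(Z_0·R_L) = √(50 × 164) = √8200

Z_qwt ≈ 90.6 Ω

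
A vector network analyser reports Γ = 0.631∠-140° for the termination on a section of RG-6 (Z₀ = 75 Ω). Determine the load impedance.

Z_L ≈ 19.1 − j25.7 Ω

Z_L = Z_0·(1 + Γ)/(1 − Γ) = 75·(0.517 − j0.406)/(1.48 + j0.406)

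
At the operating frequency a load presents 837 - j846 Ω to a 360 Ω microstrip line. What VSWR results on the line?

VSWR ≈ 4.93

Γ = (Z_L − Z_0)/(Z_L + Z_0) = (477 − j846)/(1197 − j846)
|Γ| = 971/1470 = 0.663
VSWR = (1 + |Γ|)/(1 − |Γ|) = 1.66/0.337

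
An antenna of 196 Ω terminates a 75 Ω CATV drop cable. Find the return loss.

Γ = (196 − 75)/(196 + 75) = 0.446
RL = −20·log₁₀|Γ| = −20·log₁₀(0.446)

RL ≈ 7 dB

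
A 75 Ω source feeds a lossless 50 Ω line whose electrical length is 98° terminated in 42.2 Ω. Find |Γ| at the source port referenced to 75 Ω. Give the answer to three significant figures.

|Γ| ≈ 0.123

tan(βl) = -7.12
Z_in = Z_0·(Z_L + jZ_0·tanβl)/(Z_0 + jZ_L·tanβl) = 58.8 − j2.76 Ω
Γ_s = (Z_in − Z_s)/(Z_in + Z_s) = (-16.2 − j2.76)/(134 − j2.76), |Γ_s| = 0.123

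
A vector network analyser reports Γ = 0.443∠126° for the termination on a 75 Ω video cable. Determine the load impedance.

Z_L ≈ 35.1 + j31.3 Ω

Z_L = Z_0·(1 + Γ)/(1 − Γ) = 75·(0.74 + j0.358)/(1.26 − j0.358)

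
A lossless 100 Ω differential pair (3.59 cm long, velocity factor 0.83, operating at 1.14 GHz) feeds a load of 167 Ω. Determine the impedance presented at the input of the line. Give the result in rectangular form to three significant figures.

λ = v/f = 0.83·c / 1.14 GHz = 0.218 m
βl = 2π·l/λ = 2π × 0.164 = 59.2°
tan(βl) = tan(59.2°) = 1.68
Z_in = Z_0·(Z_L + jZ_0·tanβl)/(Z_0 + jZ_L·tanβl)
     = 100·(167 + j168)/(100 + j280)

Z_in ≈ 72 − j33.9 Ω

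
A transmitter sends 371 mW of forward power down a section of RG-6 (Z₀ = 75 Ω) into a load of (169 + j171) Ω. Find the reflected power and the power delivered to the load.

|Γ| = |(94 + j171)/(244 + j171)| = 0.655
|Γ|² = 0.429
P_refl = |Γ|²·P_inc = 159 mW, P_del = (1 − |Γ|²)·P_inc = 212 mW

P_reflected ≈ 159 mW; P_delivered ≈ 212 mW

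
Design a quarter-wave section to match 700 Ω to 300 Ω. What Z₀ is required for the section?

Z_qwt ≈ 458 Ω

Z_qwt = √(Z_0·R_L) = √(300 × 700) = √210000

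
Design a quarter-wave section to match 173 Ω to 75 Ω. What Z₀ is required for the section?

Z_qwt ≈ 114 Ω

Z_qwt = √(Z_0·R_L) = √(75 × 173) = √12980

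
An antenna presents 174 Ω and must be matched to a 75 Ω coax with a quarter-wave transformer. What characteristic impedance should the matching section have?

Z_qwt = √(Z_0·R_L) = √(75 × 174) = √13050

Z_qwt ≈ 114 Ω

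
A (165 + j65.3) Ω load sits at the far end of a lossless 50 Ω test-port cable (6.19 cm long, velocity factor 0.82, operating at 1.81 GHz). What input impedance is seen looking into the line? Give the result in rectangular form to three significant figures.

λ = v/f = 0.82·c / 1.81 GHz = 0.136 m
βl = 2π·l/λ = 2π × 0.455 = 164°
tan(βl) = tan(164°) = -0.288
Z_in = Z_0·(Z_L + jZ_0·tanβl)/(Z_0 + jZ_L·tanβl)
     = 50·(165 + j50.9)/(68.8 − j47.4)

Z_in ≈ 64 + j81.2 Ω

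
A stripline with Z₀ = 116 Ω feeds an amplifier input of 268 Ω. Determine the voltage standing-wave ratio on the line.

VSWR ≈ 2.31

For a purely resistive load, VSWR = R_L/Z_0 or Z_0/R_L (whichever > 1) = 268/116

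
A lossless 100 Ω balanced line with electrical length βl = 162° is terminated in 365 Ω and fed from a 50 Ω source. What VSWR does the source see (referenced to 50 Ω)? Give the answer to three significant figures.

VSWR ≈ 6.81

tan(βl) = -0.325
Z_in = Z_0·(Z_L + jZ_0·tanβl)/(Z_0 + jZ_L·tanβl) = 168 + j166 Ω
Γ_s = (Z_in − Z_s)/(Z_in + Z_s) = (118 + j166)/(218 + j166), |Γ_s| = 0.744
VSWR = (1 + |Γ_s|)/(1 − |Γ_s|)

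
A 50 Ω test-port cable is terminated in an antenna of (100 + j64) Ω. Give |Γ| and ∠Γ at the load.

Γ ≈ 0.498 ∠ 28.9°

Γ = (Z_L − Z_0)/(Z_L + Z_0) = (50 + j64)/(150 + j64)
|Γ| = 81.2/163 = 0.498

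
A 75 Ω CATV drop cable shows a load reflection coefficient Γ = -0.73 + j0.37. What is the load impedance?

Z_L = Z_0·(1 + Γ)/(1 − Γ) = 75·(0.27 + j0.37)/(1.73 − j0.37)

Z_L ≈ 7.91 + j17.7 Ω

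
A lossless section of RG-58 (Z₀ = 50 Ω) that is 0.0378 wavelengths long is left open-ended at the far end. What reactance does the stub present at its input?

βl = 2π × 0.0378 = 13.6°
tan(βl) = 0.242
For an open-ended stub, Z_in = −jZ_0·cot(βl) = −jZ_0/tan(βl)

X_in ≈ -207 Ω (capacitive)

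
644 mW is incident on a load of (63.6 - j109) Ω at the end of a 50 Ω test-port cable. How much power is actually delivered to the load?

P_delivered ≈ 330 mW

|Γ| = |(13.6 − j109)/(113.6 − j109)| = 0.698
|Γ|² = 0.487
P_refl = |Γ|²·P_inc = 314 mW, P_del = (1 − |Γ|²)·P_inc = 330 mW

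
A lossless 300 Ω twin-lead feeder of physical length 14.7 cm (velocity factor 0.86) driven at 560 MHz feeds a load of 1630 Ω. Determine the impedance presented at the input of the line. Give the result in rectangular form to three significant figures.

λ = v/f = 0.86·c / 560 MHz = 0.461 m
βl = 2π·l/λ = 2π × 0.319 = 115°
tan(βl) = tan(115°) = -2.16
Z_in = Z_0·(Z_L + jZ_0·tanβl)/(Z_0 + jZ_L·tanβl)
     = 300·(1630 − j647)/(300 − j3520)

Z_in ≈ 66.6 + j133 Ω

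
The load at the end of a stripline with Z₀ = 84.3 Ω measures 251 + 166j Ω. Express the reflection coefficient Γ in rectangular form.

Γ = (Z_L − Z_0)/(Z_L + Z_0) = (166.7 + j166)/(335.3 + j166)

Γ ≈ 0.596 + j0.2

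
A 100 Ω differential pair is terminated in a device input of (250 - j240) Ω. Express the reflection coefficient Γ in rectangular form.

Γ = (Z_L − Z_0)/(Z_L + Z_0) = (150 − j240)/(350 − j240)

Γ ≈ 0.611 − j0.267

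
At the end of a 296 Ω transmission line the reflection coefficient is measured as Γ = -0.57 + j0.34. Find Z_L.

Z_L = Z_0·(1 + Γ)/(1 − Γ) = 296·(0.43 + j0.34)/(1.57 − j0.34)

Z_L ≈ 64.2 + j78 Ω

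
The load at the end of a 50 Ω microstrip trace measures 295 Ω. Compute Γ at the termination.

Γ = 0.71

Γ = (Z_L − Z_0)/(Z_L + Z_0) = (295 − 50)/(295 + 50) = 245/345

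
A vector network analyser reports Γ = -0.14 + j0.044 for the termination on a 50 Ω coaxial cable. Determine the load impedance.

Z_L = Z_0·(1 + Γ)/(1 − Γ) = 50·(0.86 + j0.044)/(1.14 − j0.044)

Z_L ≈ 37.6 + j3.38 Ω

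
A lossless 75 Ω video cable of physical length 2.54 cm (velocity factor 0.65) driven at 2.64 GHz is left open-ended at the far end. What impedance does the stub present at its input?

λ = v/f = 0.65·c / 2.64 GHz = 0.0739 m
βl = 2π·l/λ = 2π × 0.344 = 124°
tan(βl) = -1.49
For an open-ended stub, Z_in = −jZ_0·cot(βl) = −jZ_0/tan(βl)

Z_in ≈ +j50.2 Ω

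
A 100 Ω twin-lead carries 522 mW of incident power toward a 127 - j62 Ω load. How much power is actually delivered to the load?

|Γ| = |(27 − j62)/(227 − j62)| = 0.287
|Γ|² = 0.0826
P_refl = |Γ|²·P_inc = 43.1 mW, P_del = (1 − |Γ|²)·P_inc = 479 mW

P_delivered ≈ 479 mW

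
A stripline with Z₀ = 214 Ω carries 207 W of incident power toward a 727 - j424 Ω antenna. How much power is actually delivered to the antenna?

P_delivered ≈ 121 W

|Γ| = |(513 − j424)/(941 − j424)| = 0.645
|Γ|² = 0.416
P_refl = |Γ|²·P_inc = 86.1 W, P_del = (1 − |Γ|²)·P_inc = 121 W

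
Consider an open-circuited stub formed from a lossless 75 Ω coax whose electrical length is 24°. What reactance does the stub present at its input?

tan(βl) = 0.445
For an open-circuited stub, Z_in = −jZ_0·cot(βl) = −jZ_0/tan(βl)

X_in ≈ -168 Ω (capacitive)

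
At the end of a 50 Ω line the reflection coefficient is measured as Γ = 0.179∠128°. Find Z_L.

Z_L = Z_0·(1 + Γ)/(1 − Γ) = 50·(0.89 + j0.141)/(1.11 − j0.141)

Z_L ≈ 38.6 + j11.3 Ω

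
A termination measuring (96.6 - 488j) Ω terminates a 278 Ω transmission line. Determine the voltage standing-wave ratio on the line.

VSWR ≈ 12

Γ = (Z_L − Z_0)/(Z_L + Z_0) = (-181.4 − j488)/(374.6 − j488)
|Γ| = 521/615 = 0.846
VSWR = (1 + |Γ|)/(1 − |Γ|) = 1.85/0.154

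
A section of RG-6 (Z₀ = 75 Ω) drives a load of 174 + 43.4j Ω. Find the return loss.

Γ = (99 + j43.4)/(249 + j43.4), |Γ| = 0.428
RL = −20·log₁₀|Γ| = −20·log₁₀(0.428)

RL ≈ 7.38 dB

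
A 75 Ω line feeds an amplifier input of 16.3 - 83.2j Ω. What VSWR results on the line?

VSWR ≈ 10.4

Γ = (Z_L − Z_0)/(Z_L + Z_0) = (-58.7 − j83.2)/(91.3 − j83.2)
|Γ| = 102/124 = 0.824
VSWR = (1 + |Γ|)/(1 − |Γ|) = 1.82/0.176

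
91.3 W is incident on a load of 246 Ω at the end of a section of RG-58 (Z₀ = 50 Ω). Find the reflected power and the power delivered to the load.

P_reflected ≈ 40 W; P_delivered ≈ 51.3 W

Γ = (246 − 50)/(246 + 50) = 0.662
|Γ|² = 0.438
P_refl = |Γ|²·P_inc = 40 W, P_del = (1 − |Γ|²)·P_inc = 51.3 W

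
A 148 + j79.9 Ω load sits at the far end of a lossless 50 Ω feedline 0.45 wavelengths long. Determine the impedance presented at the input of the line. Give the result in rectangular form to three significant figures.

βl = 2π × 0.45 = 162°
tan(βl) = tan(162°) = -0.325
Z_in = Z_0·(Z_L + jZ_0·tanβl)/(Z_0 + jZ_L·tanβl)
     = 50·(148 + j63.7)/(76 − j48.1)

Z_in ≈ 50.6 + j73.9 Ω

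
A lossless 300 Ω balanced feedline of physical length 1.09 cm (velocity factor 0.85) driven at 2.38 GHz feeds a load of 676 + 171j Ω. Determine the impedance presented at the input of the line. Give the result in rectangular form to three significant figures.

λ = v/f = 0.85·c / 2.38 GHz = 0.107 m
βl = 2π·l/λ = 2π × 0.102 = 36.6°
tan(βl) = tan(36.6°) = 0.743
Z_in = Z_0·(Z_L + jZ_0·tanβl)/(Z_0 + jZ_L·tanβl)
     = 300·(676 + j394)/(173 + j502)

Z_in ≈ 334 − j289 Ω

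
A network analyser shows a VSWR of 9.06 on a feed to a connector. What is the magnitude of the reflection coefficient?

|Γ| = (S − 1)/(S + 1) = (9.06 − 1)/(9.06 + 1) = 8.06/10.1

|Γ| ≈ 0.801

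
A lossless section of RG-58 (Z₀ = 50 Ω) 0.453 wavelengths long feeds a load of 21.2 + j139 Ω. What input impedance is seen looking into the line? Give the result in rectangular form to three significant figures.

Z_in ≈ 6.77 + j67.5 Ω

βl = 2π × 0.453 = 163°
tan(βl) = tan(163°) = -0.304
Z_in = Z_0·(Z_L + jZ_0·tanβl)/(Z_0 + jZ_L·tanβl)
     = 50·(21.2 + j124)/(92.3 − j6.45)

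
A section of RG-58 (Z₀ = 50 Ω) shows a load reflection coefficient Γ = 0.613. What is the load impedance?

Z_L ≈ 208 Ω

Z_L = Z_0·(1 + Γ)/(1 − Γ) = 50·(1.61)/(0.387)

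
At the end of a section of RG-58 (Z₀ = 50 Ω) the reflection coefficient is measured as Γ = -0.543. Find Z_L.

Z_L ≈ 14.8 Ω

Z_L = Z_0·(1 + Γ)/(1 − Γ) = 50·(0.457)/(1.54)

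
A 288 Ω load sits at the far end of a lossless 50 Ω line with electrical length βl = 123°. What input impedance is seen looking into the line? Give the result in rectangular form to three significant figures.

tan(βl) = tan(123°) = -1.54
Z_in = Z_0·(Z_L + jZ_0·tanβl)/(Z_0 + jZ_L·tanβl)
     = 50·(288 − j77)/(50 − j443)

Z_in ≈ 12.2 + j31.1 Ω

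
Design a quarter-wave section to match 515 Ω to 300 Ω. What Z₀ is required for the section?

Z_qwt = √(Z_0·R_L) = √(300 × 515) = √154500

Z_qwt ≈ 393 Ω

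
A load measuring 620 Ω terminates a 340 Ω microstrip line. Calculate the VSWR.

VSWR ≈ 1.82

For a purely resistive load, VSWR = R_L/Z_0 or Z_0/R_L (whichever > 1) = 620/340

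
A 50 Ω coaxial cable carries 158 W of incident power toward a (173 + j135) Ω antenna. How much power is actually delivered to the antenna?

|Γ| = |(123 + j135)/(223 + j135)| = 0.701
|Γ|² = 0.491
P_refl = |Γ|²·P_inc = 77.6 W, P_del = (1 − |Γ|²)·P_inc = 80.4 W

P_delivered ≈ 80.4 W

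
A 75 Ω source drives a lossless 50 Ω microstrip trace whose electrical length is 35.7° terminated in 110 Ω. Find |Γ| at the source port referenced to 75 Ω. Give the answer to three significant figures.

tan(βl) = 0.719
Z_in = Z_0·(Z_L + jZ_0·tanβl)/(Z_0 + jZ_L·tanβl) = 47.7 − j39.4 Ω
Γ_s = (Z_in − Z_s)/(Z_in + Z_s) = (-27.3 − j39.4)/(123 − j39.4), |Γ_s| = 0.372

|Γ| ≈ 0.372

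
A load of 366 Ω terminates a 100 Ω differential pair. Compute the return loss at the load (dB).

RL ≈ 4.87 dB

Γ = (366 − 100)/(366 + 100) = 0.571
RL = −20·log₁₀|Γ| = −20·log₁₀(0.571)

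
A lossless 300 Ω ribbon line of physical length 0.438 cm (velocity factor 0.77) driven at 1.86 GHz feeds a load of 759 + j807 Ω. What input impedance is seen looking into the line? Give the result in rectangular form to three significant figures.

λ = v/f = 0.77·c / 1.86 GHz = 0.124 m
βl = 2π·l/λ = 2π × 0.0353 = 12.7°
tan(βl) = tan(12.7°) = 0.225
Z_in = Z_0·(Z_L + jZ_0·tanβl)/(Z_0 + jZ_L·tanβl)
     = 300·(759 + j875)/(118 + j171)

Z_in ≈ 1660 − j183 Ω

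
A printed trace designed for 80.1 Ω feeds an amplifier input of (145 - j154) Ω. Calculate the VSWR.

Γ = (Z_L − Z_0)/(Z_L + Z_0) = (64.9 − j154)/(225.1 − j154)
|Γ| = 167/273 = 0.613
VSWR = (1 + |Γ|)/(1 − |Γ|) = 1.61/0.387

VSWR ≈ 4.16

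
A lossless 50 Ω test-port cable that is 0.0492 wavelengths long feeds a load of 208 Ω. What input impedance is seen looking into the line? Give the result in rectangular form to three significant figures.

βl = 2π × 0.0492 = 17.7°
tan(βl) = tan(17.7°) = 0.319
Z_in = Z_0·(Z_L + jZ_0·tanβl)/(Z_0 + jZ_L·tanβl)
     = 50·(208 + j16)/(50 + j66.4)

Z_in ≈ 82.9 − j94.2 Ω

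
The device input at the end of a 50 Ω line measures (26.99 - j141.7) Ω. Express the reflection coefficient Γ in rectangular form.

Γ = (Z_L − Z_0)/(Z_L + Z_0) = (-23.01 − j141.7)/(76.99 − j141.7)

Γ ≈ 0.704 − j0.545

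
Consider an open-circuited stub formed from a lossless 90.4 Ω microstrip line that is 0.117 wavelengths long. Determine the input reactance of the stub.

βl = 2π × 0.117 = 42.1°
tan(βl) = 0.904
For an open-circuited stub, Z_in = −jZ_0·cot(βl) = −jZ_0/tan(βl)

X_in ≈ -100 Ω (capacitive)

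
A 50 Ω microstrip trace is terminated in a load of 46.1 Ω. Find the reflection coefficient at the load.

Γ = -0.0406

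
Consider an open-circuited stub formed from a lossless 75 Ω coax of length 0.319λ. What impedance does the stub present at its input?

Z_in ≈ +j34.7 Ω

βl = 2π × 0.319 = 115°
tan(βl) = -2.16
For an open-circuited stub, Z_in = −jZ_0·cot(βl) = −jZ_0/tan(βl)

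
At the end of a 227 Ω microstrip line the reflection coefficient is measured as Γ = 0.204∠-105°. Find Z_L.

Z_L = Z_0·(1 + Γ)/(1 − Γ) = 227·(0.947 − j0.197)/(1.05 + j0.197)

Z_L ≈ 190 − j78 Ω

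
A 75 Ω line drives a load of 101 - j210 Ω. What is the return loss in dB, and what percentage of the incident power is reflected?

Γ = (26 − j210)/(176 − j210), |Γ| = 0.772
RL = −20·log₁₀(0.772) = 2.24 dB
P_refl/P_inc = |Γ|² = 0.596

RL ≈ 2.24 dB; 59.6% of incident power reflected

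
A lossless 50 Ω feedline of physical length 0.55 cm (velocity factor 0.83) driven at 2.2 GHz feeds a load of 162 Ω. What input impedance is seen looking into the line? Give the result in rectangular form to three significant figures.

λ = v/f = 0.83·c / 2.2 GHz = 0.113 m
βl = 2π·l/λ = 2π × 0.0486 = 17.5°
tan(βl) = tan(17.5°) = 0.315
Z_in = Z_0·(Z_L + jZ_0·tanβl)/(Z_0 + jZ_L·tanβl)
     = 50·(162 + j15.8)/(50 + j51.1)

Z_in ≈ 87.2 − j73.3 Ω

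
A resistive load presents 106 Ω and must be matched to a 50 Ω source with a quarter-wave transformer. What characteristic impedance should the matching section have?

Z_qwt = √(Z_0·R_L) = √(50 × 106) = √5300

Z_qwt ≈ 72.8 Ω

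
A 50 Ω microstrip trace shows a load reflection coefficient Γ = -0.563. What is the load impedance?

Z_L ≈ 14 Ω

Z_L = Z_0·(1 + Γ)/(1 − Γ) = 50·(0.437)/(1.56)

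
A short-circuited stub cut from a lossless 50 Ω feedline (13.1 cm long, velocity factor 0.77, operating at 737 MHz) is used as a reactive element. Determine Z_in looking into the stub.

λ = v/f = 0.77·c / 737 MHz = 0.313 m
βl = 2π·l/λ = 2π × 0.418 = 150°
tan(βl) = -0.567
For a short-circuited stub, Z_in = jZ_0·tan(βl)

Z_in ≈ −j28.3 Ω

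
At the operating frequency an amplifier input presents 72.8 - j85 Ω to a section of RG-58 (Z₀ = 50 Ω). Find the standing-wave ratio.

VSWR ≈ 3.87

Γ = (Z_L − Z_0)/(Z_L + Z_0) = (22.8 − j85)/(122.8 − j85)
|Γ| = 88/149 = 0.589
VSWR = (1 + |Γ|)/(1 − |Γ|) = 1.59/0.411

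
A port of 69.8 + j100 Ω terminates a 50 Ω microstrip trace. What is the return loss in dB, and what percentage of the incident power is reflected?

Γ = (19.8 + j100)/(119.8 + j100), |Γ| = 0.653
RL = −20·log₁₀(0.653) = 3.7 dB
P_refl/P_inc = |Γ|² = 0.427

RL ≈ 3.7 dB; 42.7% of incident power reflected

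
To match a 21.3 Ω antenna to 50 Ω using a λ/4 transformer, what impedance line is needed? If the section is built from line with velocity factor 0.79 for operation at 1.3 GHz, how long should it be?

Z_qwt = √(Z_0·R_L) = √(50 × 21.3) = √1065
λ = 0.79·c/f = 0.182 m, so l = λ/4 = 0.0456 m

Z_qwt ≈ 32.6 Ω; length ≈ 4.56 cm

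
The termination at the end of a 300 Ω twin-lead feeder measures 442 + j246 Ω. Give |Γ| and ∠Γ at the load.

Γ = (Z_L − Z_0)/(Z_L + Z_0) = (142 + j246)/(742 + j246)
|Γ| = 284/782 = 0.363

Γ ≈ 0.363 ∠ 41.7°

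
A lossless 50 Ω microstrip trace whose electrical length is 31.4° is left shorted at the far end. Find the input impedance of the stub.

tan(βl) = 0.61
For a shorted stub, Z_in = jZ_0·tan(βl)

Z_in ≈ +j30.5 Ω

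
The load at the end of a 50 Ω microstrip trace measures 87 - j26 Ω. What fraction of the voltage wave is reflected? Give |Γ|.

Γ = (Z_L − Z_0)/(Z_L + Z_0) = (37 − j26)/(137 − j26)
|Γ| = 45.2/139

|Γ| ≈ 0.324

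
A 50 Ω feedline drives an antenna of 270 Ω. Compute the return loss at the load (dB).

Γ = (270 − 50)/(270 + 50) = 0.688
RL = −20·log₁₀|Γ| = −20·log₁₀(0.688)

RL ≈ 3.25 dB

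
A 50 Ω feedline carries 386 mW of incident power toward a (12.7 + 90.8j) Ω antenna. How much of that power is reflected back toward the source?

P_reflected ≈ 305 mW

|Γ| = |(-37.3 + j90.8)/(62.7 + j90.8)| = 0.89
|Γ|² = 0.791
P_refl = |Γ|²·P_inc = 305 mW, P_del = (1 − |Γ|²)·P_inc = 80.5 mW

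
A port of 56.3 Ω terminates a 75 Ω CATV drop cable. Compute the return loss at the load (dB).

Γ = (56.3 − 75)/(56.3 + 75) = -0.142
RL = −20·log₁₀|Γ| = −20·log₁₀(0.142)

RL ≈ 16.9 dB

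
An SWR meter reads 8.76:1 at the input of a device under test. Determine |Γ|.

|Γ| = (S − 1)/(S + 1) = (8.76 − 1)/(8.76 + 1) = 7.76/9.76

|Γ| ≈ 0.795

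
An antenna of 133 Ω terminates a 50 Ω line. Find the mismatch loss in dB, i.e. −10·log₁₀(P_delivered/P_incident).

Γ = (133 − 50)/(133 + 50) = 0.454
|Γ|² = 0.206, so P_del/P_inc = 1 − |Γ|² = 0.794
ML = −10·log₁₀(1 − |Γ|²)

mismatch loss ≈ 1 dB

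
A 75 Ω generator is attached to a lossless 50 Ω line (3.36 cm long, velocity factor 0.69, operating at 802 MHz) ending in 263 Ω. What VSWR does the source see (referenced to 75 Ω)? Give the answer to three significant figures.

λ = v/f = 0.69·c / 802 MHz = 0.258 m
βl = 2π·l/λ = 2π × 0.13 = 46.9°
tan(βl) = 1.07
Z_in = Z_0·(Z_L + jZ_0·tanβl)/(Z_0 + jZ_L·tanβl) = 17.3 − j43.8 Ω
Γ_s = (Z_in − Z_s)/(Z_in + Z_s) = (-57.7 − j43.8)/(92.3 − j43.8), |Γ_s| = 0.709
VSWR = (1 + |Γ_s|)/(1 − |Γ_s|)

VSWR ≈ 5.87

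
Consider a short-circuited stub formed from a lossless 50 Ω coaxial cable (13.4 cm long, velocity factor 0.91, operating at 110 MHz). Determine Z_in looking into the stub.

Z_in ≈ +j17.6 Ω

λ = v/f = 0.91·c / 110 MHz = 2.48 m
βl = 2π·l/λ = 2π × 0.054 = 19.4°
tan(βl) = 0.353
For a short-circuited stub, Z_in = jZ_0·tan(βl)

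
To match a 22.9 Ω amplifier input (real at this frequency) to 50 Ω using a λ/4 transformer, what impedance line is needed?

Z_qwt = √(Z_0·R_L) = √(50 × 22.9) = √1145

Z_qwt ≈ 33.8 Ω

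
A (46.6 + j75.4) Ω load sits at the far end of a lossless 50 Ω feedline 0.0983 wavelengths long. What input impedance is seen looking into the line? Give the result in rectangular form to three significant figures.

Z_in ≈ 158 − j87.4 Ω

βl = 2π × 0.0983 = 35.4°
tan(βl) = tan(35.4°) = 0.71
Z_in = Z_0·(Z_L + jZ_0·tanβl)/(Z_0 + jZ_L·tanβl)
     = 50·(46.6 + j111)/(-3.56 + j33.1)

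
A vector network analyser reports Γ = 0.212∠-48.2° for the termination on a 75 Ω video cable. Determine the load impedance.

Z_L = Z_0·(1 + Γ)/(1 − Γ) = 75·(1.14 − j0.158)/(0.859 + j0.158)

Z_L ≈ 94 − j31.1 Ω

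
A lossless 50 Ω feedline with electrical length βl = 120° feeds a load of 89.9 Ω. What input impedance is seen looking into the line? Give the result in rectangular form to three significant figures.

Z_in ≈ 33.6 + j18.1 Ω

tan(βl) = tan(120°) = -1.73
Z_in = Z_0·(Z_L + jZ_0·tanβl)/(Z_0 + jZ_L·tanβl)
     = 50·(89.9 − j86.6)/(50 − j156)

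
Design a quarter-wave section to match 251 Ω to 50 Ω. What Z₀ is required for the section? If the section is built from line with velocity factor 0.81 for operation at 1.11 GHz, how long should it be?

Z_qwt = √(Z_0·R_L) = √(50 × 251) = √12550
λ = 0.81·c/f = 0.219 m, so l = λ/4 = 0.0547 m

Z_qwt ≈ 112 Ω; length ≈ 5.47 cm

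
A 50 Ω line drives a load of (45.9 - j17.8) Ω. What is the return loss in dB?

RL ≈ 14.6 dB

Γ = (-4.1 − j17.8)/(95.9 − j17.8), |Γ| = 0.187
RL = −20·log₁₀|Γ| = −20·log₁₀(0.187)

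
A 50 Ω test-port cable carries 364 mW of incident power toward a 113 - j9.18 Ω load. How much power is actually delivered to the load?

P_delivered ≈ 309 mW

|Γ| = |(63 − j9.18)/(163 − j9.18)| = 0.39
|Γ|² = 0.152
P_refl = |Γ|²·P_inc = 55.4 mW, P_del = (1 − |Γ|²)·P_inc = 309 mW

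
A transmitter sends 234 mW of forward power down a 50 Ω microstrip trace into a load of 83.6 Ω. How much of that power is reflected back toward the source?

Γ = (83.6 − 50)/(83.6 + 50) = 0.251
|Γ|² = 0.0633
P_refl = |Γ|²·P_inc = 14.8 mW, P_del = (1 − |Γ|²)·P_inc = 219 mW

P_reflected ≈ 14.8 mW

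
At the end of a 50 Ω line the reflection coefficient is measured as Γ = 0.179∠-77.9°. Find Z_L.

Z_L = Z_0·(1 + Γ)/(1 − Γ) = 50·(1.04 − j0.175)/(0.962 + j0.175)

Z_L ≈ 50.6 − j18.3 Ω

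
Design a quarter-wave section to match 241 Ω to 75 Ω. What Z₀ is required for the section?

Z_qwt = √(Z_0·R_L) = √(75 × 241) = √18080

Z_qwt ≈ 134 Ω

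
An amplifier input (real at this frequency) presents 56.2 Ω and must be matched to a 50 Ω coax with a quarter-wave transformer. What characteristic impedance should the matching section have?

Z_qwt = √(Z_0·R_L) = √(50 × 56.2) = √2810

Z_qwt ≈ 53 Ω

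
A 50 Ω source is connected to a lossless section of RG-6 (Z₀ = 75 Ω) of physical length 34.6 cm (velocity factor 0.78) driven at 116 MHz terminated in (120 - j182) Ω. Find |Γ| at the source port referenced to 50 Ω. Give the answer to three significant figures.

λ = v/f = 0.78·c / 116 MHz = 2.02 m
βl = 2π·l/λ = 2π × 0.172 = 61.7°
tan(βl) = 1.86
Z_in = Z_0·(Z_L + jZ_0·tanβl)/(Z_0 + jZ_L·tanβl) = 13.6 − j15.1 Ω
Γ_s = (Z_in − Z_s)/(Z_in + Z_s) = (-36.4 − j15.1)/(63.6 − j15.1), |Γ_s| = 0.602

|Γ| ≈ 0.602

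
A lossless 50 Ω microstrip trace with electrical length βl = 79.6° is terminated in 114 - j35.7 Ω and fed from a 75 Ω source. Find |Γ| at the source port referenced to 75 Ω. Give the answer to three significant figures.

|Γ| ≈ 0.585

tan(βl) = 5.45
Z_in = Z_0·(Z_L + jZ_0·tanβl)/(Z_0 + jZ_L·tanβl) = 19.6 − j1.45 Ω
Γ_s = (Z_in − Z_s)/(Z_in + Z_s) = (-55.4 − j1.45)/(94.6 − j1.45), |Γ_s| = 0.585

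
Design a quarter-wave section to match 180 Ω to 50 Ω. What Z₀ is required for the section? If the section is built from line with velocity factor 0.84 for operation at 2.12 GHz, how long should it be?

Z_qwt ≈ 94.9 Ω; length ≈ 2.97 cm

Z_qwt = √(Z_0·R_L) = √(50 × 180) = √9000
λ = 0.84·c/f = 0.119 m, so l = λ/4 = 0.0297 m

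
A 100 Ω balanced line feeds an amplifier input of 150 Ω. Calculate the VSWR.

VSWR ≈ 1.5

Γ = (150 − 100)/(150 + 100) = 0.2
VSWR = (1 + 0.2)/(1 − 0.2)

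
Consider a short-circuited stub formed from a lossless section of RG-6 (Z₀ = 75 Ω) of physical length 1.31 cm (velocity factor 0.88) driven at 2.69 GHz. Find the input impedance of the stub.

λ = v/f = 0.88·c / 2.69 GHz = 0.0981 m
βl = 2π·l/λ = 2π × 0.133 = 48.1°
tan(βl) = 1.11
For a short-circuited stub, Z_in = jZ_0·tan(βl)

Z_in ≈ +j83.5 Ω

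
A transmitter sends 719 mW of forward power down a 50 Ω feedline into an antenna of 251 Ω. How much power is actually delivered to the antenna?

P_delivered ≈ 398 mW

Γ = (251 − 50)/(251 + 50) = 0.668
|Γ|² = 0.446
P_refl = |Γ|²·P_inc = 321 mW, P_del = (1 − |Γ|²)·P_inc = 398 mW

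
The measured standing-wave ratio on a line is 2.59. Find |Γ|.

|Γ| = (S − 1)/(S + 1) = (2.59 − 1)/(2.59 + 1) = 1.59/3.59

|Γ| ≈ 0.443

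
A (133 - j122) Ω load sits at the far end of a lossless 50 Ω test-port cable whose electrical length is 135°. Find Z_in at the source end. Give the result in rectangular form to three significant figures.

Z_in ≈ 29.1 + j65.7 Ω

tan(βl) = tan(135°) = -1
Z_in = Z_0·(Z_L + jZ_0·tanβl)/(Z_0 + jZ_L·tanβl)
     = 50·(133 − j172)/(-72 − j133)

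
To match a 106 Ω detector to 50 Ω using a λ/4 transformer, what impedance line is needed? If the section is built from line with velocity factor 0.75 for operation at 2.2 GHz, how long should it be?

Z_qwt = √(Z_0·R_L) = √(50 × 106) = √5300
λ = 0.75·c/f = 0.102 m, so l = λ/4 = 0.0256 m

Z_qwt ≈ 72.8 Ω; length ≈ 2.56 cm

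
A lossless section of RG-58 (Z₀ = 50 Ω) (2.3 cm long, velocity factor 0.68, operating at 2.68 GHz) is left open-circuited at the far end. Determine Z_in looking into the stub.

λ = v/f = 0.68·c / 2.68 GHz = 0.0761 m
βl = 2π·l/λ = 2π × 0.302 = 109°
tan(βl) = -2.94
For an open-circuited stub, Z_in = −jZ_0·cot(βl) = −jZ_0/tan(βl)

Z_in ≈ +j17 Ω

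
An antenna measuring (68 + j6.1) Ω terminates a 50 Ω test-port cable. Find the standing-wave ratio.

Γ = (Z_L − Z_0)/(Z_L + Z_0) = (18 + j6.1)/(118 + j6.1)
|Γ| = 19/118 = 0.161
VSWR = (1 + |Γ|)/(1 − |Γ|) = 1.16/0.839

VSWR ≈ 1.38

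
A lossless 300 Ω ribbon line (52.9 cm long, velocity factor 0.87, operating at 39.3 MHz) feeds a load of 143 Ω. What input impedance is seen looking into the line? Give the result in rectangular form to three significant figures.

Z_in ≈ 174 + j119 Ω

λ = v/f = 0.87·c / 39.3 MHz = 6.64 m
βl = 2π·l/λ = 2π × 0.0797 = 28.7°
tan(βl) = tan(28.7°) = 0.547
Z_in = Z_0·(Z_L + jZ_0·tanβl)/(Z_0 + jZ_L·tanβl)
     = 300·(143 + j164)/(300 + j78.2)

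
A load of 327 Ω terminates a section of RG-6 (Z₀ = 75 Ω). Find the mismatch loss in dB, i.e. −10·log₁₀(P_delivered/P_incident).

Γ = (327 − 75)/(327 + 75) = 0.627
|Γ|² = 0.393, so P_del/P_inc = 1 − |Γ|² = 0.607
ML = −10·log₁₀(1 − |Γ|²)

mismatch loss ≈ 2.17 dB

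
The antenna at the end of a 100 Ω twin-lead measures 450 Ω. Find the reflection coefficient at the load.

Γ = (Z_L − Z_0)/(Z_L + Z_0) = (450 − 100)/(450 + 100) = 350/550

Γ = 0.636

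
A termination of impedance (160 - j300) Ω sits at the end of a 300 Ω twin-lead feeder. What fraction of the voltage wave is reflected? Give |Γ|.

Γ = (Z_L − Z_0)/(Z_L + Z_0) = (-140 − j300)/(460 − j300)
|Γ| = 331/549

|Γ| ≈ 0.603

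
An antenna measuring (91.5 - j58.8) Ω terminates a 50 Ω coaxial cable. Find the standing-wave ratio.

VSWR ≈ 2.77

Γ = (Z_L − Z_0)/(Z_L + Z_0) = (41.5 − j58.8)/(141.5 − j58.8)
|Γ| = 72/153 = 0.47
VSWR = (1 + |Γ|)/(1 − |Γ|) = 1.47/0.53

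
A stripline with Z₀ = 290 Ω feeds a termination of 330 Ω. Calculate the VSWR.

For a purely resistive load, VSWR = R_L/Z_0 or Z_0/R_L (whichever > 1) = 330/290

VSWR ≈ 1.14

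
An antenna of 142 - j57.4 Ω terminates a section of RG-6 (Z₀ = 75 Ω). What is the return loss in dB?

Γ = (67 − j57.4)/(217 − j57.4), |Γ| = 0.393
RL = −20·log₁₀|Γ| = −20·log₁₀(0.393)

RL ≈ 8.11 dB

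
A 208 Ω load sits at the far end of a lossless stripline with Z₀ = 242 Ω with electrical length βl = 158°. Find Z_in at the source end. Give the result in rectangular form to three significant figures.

Z_in ≈ 216 − j22.8 Ω

tan(βl) = tan(158°) = -0.404
Z_in = Z_0·(Z_L + jZ_0·tanβl)/(Z_0 + jZ_L·tanβl)
     = 242·(208 − j97.8)/(242 − j84)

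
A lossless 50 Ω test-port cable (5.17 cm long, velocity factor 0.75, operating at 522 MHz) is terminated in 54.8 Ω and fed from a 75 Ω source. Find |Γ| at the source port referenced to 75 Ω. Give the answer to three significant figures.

|Γ| ≈ 0.202

λ = v/f = 0.75·c / 522 MHz = 0.431 m
βl = 2π·l/λ = 2π × 0.12 = 43.2°
tan(βl) = 0.938
Z_in = Z_0·(Z_L + jZ_0·tanβl)/(Z_0 + jZ_L·tanβl) = 50.1 − j4.59 Ω
Γ_s = (Z_in − Z_s)/(Z_in + Z_s) = (-24.9 − j4.59)/(125 − j4.59), |Γ_s| = 0.202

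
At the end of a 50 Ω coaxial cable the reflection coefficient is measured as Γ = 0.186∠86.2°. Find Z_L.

Z_L ≈ 47.8 + j18.4 Ω

Z_L = Z_0·(1 + Γ)/(1 − Γ) = 50·(1.01 + j0.186)/(0.988 − j0.186)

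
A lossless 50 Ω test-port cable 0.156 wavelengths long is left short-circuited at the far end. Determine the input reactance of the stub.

βl = 2π × 0.156 = 56.2°
tan(βl) = 1.49
For a short-circuited stub, Z_in = jZ_0·tan(βl)

X_in ≈ 74.6 Ω (inductive)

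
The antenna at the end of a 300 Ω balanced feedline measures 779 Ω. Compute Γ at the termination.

Γ = 0.444

Γ = (Z_L − Z_0)/(Z_L + Z_0) = (779 − 300)/(779 + 300) = 479/1079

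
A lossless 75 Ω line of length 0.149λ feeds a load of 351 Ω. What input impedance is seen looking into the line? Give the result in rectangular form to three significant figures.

βl = 2π × 0.149 = 53.6°
tan(βl) = tan(53.6°) = 1.36
Z_in = Z_0·(Z_L + jZ_0·tanβl)/(Z_0 + jZ_L·tanβl)
     = 75·(351 + j102)/(75 + j477)

Z_in ≈ 24.1 − j51.4 Ω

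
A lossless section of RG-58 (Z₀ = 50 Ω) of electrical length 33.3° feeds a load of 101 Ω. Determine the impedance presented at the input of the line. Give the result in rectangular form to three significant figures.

tan(βl) = tan(33.3°) = 0.657
Z_in = Z_0·(Z_L + jZ_0·tanβl)/(Z_0 + jZ_L·tanβl)
     = 50·(101 + j32.8)/(50 + j66.3)

Z_in ≈ 52.4 − j36.6 Ω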